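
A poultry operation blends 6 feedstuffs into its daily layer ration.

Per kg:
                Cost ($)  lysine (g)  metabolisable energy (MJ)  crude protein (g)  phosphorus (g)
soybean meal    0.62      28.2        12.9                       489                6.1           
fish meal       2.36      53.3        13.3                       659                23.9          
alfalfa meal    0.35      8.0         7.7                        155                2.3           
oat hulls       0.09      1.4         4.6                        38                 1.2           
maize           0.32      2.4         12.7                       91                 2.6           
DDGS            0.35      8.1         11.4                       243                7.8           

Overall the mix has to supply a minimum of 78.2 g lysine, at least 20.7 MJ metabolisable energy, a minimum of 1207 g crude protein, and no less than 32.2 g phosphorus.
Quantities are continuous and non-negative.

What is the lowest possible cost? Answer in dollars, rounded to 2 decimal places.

$2.15

Treat it as an LP. Let x1 = kg of soybean meal, x2 = kg of fish meal, x3 = kg of alfalfa meal, x4 = kg of oat hulls, x5 = kg of maize, x6 = kg of DDGS.
Minimise 0.62x1 + 2.36x2 + 0.35x3 + 0.09x4 + 0.32x5 + 0.35x6 with:
  28.2x1 + 53.3x2 + 8x3 + 1.4x4 + 2.4x5 + 8.1x6 ≥ 78.2   (lysine)
  12.9x1 + 13.3x2 + 7.7x3 + 4.6x4 + 12.7x5 + 11.4x6 ≥ 20.7   (metabolisable energy)
  489x1 + 659x2 + 155x3 + 38x4 + 91x5 + 243x6 ≥ 1207   (crude protein)
  6.1x1 + 23.9x2 + 2.3x3 + 1.2x4 + 2.6x5 + 7.8x6 ≥ 32.2   (phosphorus)
  x1, x2, x3, x4, x5, x6 ≥ 0.
At the optimum only soybean meal, DDGS are positive (fish meal, alfalfa meal, oat hulls, maize = 0). There the lysine and phosphorus constraints are tight.
Solving gives x1 = 2.047, x6 = 2.527.
Hence cost = 0.62·2.047 + 0.35·2.527 = $2.1536.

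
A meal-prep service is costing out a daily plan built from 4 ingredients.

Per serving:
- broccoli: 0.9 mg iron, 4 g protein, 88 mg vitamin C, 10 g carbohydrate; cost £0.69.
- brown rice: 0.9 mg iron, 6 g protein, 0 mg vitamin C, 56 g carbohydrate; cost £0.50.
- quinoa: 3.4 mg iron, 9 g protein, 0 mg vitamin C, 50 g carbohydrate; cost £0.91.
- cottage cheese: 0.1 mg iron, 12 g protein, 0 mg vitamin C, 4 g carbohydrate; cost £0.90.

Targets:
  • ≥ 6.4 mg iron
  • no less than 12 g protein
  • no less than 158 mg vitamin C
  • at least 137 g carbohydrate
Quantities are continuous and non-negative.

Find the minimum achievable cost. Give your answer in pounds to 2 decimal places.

£2.81

Let x1 = servings of broccoli, x2 = servings of brown rice, x3 = servings of quinoa, x4 = servings of cottage cheese.
min 0.69x1 + 0.5x2 + 0.91x3 + 0.9x4 subject to:
  0.9x1 + 0.9x2 + 3.4x3 + 0.1x4 ≥ 6.4   (iron)
  4x1 + 6x2 + 9x3 + 12x4 ≥ 12   (protein)
  88x1 ≥ 158   (vitamin C)
  10x1 + 56x2 + 50x3 + 4x4 ≥ 137   (carbohydrate)
  x1, x2, x3, x4 ≥ 0.
The minimum-cost mix takes nothing from cottage cheese — only broccoli, brown rice, quinoa. There the iron, vitamin C, carbohydrate constraints are tight.
Solving gives x1 = 1.795, x2 = 1.139, x3 = 1.106.
Cost = 0.69·1.795 + 0.5·1.139 + 0.91·1.106 = 2.8145.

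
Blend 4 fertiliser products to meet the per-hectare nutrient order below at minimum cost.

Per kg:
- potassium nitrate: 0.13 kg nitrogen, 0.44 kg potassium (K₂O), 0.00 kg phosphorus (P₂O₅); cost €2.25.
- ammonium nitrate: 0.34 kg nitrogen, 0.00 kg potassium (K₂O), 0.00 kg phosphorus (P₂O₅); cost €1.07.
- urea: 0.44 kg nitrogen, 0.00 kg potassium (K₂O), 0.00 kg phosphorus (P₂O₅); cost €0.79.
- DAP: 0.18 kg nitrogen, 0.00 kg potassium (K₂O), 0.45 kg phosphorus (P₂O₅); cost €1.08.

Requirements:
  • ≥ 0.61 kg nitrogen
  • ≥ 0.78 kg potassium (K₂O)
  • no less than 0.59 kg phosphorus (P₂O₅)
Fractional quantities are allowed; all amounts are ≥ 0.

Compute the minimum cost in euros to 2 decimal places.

Let x1 = kg of potassium nitrate, x2 = kg of ammonium nitrate, x3 = kg of urea, x4 = kg of DAP.
Minimize 2.25x1 + 1.07x2 + 0.79x3 + 1.08x4 s.t.:
  0.13x1 + 0.34x2 + 0.44x3 + 0.18x4 ≥ 0.61   (nitrogen)
  0.44x1 ≥ 0.78   (potassium (K₂O))
  0.45x4 ≥ 0.59   (phosphorus (P₂O₅))
  x1, x2, x3, x4 ≥ 0.
The minimum-cost mix takes nothing from ammonium nitrate — only potassium nitrate, urea, DAP. There the nitrogen, potassium (K₂O), phosphorus (P₂O₅) constraints are tight.
Optimal quantities: potassium nitrate = 1.773 kg, urea = 0.3262 kg, DAP = 1.311 kg.
Total cost: 2.25·1.773 + 0.79·0.3262 + 1.08·1.311 = 5.6628.

€5.66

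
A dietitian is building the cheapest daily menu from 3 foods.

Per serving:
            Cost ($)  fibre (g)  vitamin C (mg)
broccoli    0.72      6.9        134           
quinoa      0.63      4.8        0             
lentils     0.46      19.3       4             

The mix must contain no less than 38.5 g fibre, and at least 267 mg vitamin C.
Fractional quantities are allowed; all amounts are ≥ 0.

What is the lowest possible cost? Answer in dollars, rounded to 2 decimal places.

Treat it as an LP. Let x1 = servings of broccoli, x2 = servings of quinoa, x3 = servings of lentils.
Minimise 0.72x1 + 0.63x2 + 0.46x3 with:
  6.9x1 + 4.8x2 + 19.3x3 ≥ 38.5   (fibre)
  134x1 + 4x3 ≥ 267   (vitamin C)
  x1, x2, x3 ≥ 0.
The optimal basis is {broccoli, lentils}; quinoa drops out. There the fibre and vitamin C constraints are tight.
Optimal quantities: broccoli = 1.954 servings, lentils = 1.296 servings.
Total cost: 0.72·1.954 + 0.46·1.296 = 2.0030.

$2.00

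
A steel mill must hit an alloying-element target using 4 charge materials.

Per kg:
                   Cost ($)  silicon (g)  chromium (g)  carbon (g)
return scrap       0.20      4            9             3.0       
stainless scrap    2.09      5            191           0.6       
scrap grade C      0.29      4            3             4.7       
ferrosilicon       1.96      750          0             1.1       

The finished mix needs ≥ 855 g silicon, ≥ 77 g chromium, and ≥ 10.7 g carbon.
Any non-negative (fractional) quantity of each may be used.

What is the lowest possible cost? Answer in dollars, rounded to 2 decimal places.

This is a linear program. Let x1 = kg of return scrap, x2 = kg of stainless scrap, x3 = kg of scrap grade C, x4 = kg of ferrosilicon.
Minimise 0.2x1 + 2.09x2 + 0.29x3 + 1.96x4 subject to:
  4x1 + 5x2 + 4x3 + 750x4 ≥ 855   (silicon)
  9x1 + 191x2 + 3x3 ≥ 77   (chromium)
  3x1 + 0.6x2 + 4.7x3 + 1.1x4 ≥ 10.7   (carbon)
  x1, x2, x3, x4 ≥ 0.
The cheapest feasible vertex uses only return scrap, stainless scrap, ferrosilicon; scrap grade C is not used. The silicon, chromium, carbon requirements are met with equality.
That vertex is x1 = 3.104, x2 = 0.2569, x4 = 1.122.
Cost = 0.2·3.104 + 2.09·0.2569 + 1.96·1.122 = 3.3568.

$3.36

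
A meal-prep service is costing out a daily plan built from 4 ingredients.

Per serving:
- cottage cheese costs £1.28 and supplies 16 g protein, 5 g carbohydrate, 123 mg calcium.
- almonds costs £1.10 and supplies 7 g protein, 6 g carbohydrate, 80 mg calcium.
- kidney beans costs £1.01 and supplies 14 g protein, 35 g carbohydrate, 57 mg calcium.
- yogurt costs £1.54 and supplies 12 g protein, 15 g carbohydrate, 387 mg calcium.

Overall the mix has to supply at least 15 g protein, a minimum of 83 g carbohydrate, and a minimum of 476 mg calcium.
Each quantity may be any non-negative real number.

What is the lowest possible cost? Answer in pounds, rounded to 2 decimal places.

Let x1 = servings of cottage cheese, x2 = servings of almonds, x3 = servings of kidney beans, x4 = servings of yogurt.
min 1.28x1 + 1.1x2 + 1.01x3 + 1.54x4 subject to:
  16x1 + 7x2 + 14x3 + 12x4 ≥ 15   (protein)
  5x1 + 6x2 + 35x3 + 15x4 ≥ 83   (carbohydrate)
  123x1 + 80x2 + 57x3 + 387x4 ≥ 476   (calcium)
  x1, x2, x3, x4 ≥ 0.
The optimal basis is {kidney beans, yogurt}; cottage cheese, almonds drop out. Binding constraints: carbohydrate and calcium.
Optimal quantities: kidney beans = 1.969 servings, yogurt = 0.94 servings.
Cost = 1.01·1.969 + 1.54·0.94 = 3.4363.

£3.44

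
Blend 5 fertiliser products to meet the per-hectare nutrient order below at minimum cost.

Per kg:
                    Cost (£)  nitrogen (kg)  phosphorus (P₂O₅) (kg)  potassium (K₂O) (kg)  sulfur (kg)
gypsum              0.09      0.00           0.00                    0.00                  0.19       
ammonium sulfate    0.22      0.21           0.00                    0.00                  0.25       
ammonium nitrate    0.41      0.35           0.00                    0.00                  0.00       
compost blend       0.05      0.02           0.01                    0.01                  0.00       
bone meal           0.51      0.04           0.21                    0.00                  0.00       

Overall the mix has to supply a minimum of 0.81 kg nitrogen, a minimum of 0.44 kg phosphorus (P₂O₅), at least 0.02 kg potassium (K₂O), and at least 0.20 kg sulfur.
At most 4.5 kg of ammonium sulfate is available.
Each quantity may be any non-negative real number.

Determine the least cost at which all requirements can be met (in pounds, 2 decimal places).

Let x1 = kg of gypsum, x2 = kg of ammonium sulfate, x3 = kg of ammonium nitrate, x4 = kg of compost blend, x5 = kg of bone meal.
min 0.09x1 + 0.22x2 + 0.41x3 + 0.05x4 + 0.51x5 s.t.:
  0.21x2 + 0.35x3 + 0.02x4 + 0.04x5 ≥ 0.81   (nitrogen)
  0.01x4 + 0.21x5 ≥ 0.44   (phosphorus (P₂O₅))
  0.01x4 ≥ 0.02   (potassium (K₂O))
  0.19x1 + 0.25x2 ≥ 0.2   (sulfur)
  x2 ≤ 4.5
  x1, x2, x3, x4, x5 ≥ 0.
The minimum-cost mix takes nothing from gypsum, ammonium nitrate — only ammonium sulfate, compost blend, bone meal. Binding constraints: nitrogen, phosphorus (P₂O₅), potassium (K₂O).
So ammonium sulfate = 3.286 kg, compost blend = 2 kg, bone meal = 2 kg.
Hence cost = 0.22·3.286 + 0.05·2 + 0.51·2 = £1.8429.

£1.84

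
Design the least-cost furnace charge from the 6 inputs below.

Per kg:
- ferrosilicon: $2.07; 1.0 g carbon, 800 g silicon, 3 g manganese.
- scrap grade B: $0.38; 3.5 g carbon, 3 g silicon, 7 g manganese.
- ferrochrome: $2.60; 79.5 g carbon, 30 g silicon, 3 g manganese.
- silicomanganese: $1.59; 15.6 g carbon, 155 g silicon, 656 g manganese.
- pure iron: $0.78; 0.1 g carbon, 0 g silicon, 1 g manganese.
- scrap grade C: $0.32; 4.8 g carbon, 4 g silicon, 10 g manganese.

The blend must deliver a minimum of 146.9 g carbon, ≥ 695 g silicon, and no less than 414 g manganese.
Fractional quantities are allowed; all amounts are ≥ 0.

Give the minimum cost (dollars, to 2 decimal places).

Let x1 = kg of ferrosilicon, x2 = kg of scrap grade B, x3 = kg of ferrochrome, x4 = kg of silicomanganese, x5 = kg of pure iron, x6 = kg of scrap grade C.
Minimize 2.07x1 + 0.38x2 + 2.6x3 + 1.59x4 + 0.78x5 + 0.32x6 subject to:
  1x1 + 3.5x2 + 79.5x3 + 15.6x4 + 0.1x5 + 4.8x6 ≥ 146.9   (carbon)
  800x1 + 3x2 + 30x3 + 155x4 + 4x6 ≥ 695   (silicon)
  3x1 + 7x2 + 3x3 + 656x4 + 1x5 + 10x6 ≥ 414   (manganese)
  x1, x2, x3, x4, x5, x6 ≥ 0.
At the optimum only ferrosilicon, ferrochrome, silicomanganese are positive (scrap grade B, pure iron, scrap grade C = 0). Binding constraints: carbon, silicon, manganese.
So ferrosilicon = 0.6842 kg, ferrochrome = 1.718 kg, silicomanganese = 0.6201 kg.
Hence cost = 2.07·0.6842 + 2.6·1.718 + 1.59·0.6201 = $6.8691.

$6.87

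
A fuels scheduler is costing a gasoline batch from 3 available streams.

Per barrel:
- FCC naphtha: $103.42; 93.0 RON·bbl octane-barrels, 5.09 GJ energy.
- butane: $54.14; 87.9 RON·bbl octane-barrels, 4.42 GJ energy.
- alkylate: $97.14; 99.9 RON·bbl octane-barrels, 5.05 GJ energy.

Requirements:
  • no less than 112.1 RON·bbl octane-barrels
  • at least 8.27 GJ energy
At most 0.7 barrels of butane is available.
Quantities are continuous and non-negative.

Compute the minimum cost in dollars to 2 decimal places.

This is a linear program. Let x1 = barrels of FCC naphtha, x2 = barrels of butane, x3 = barrels of alkylate.
Minimise 103.42x1 + 54.14x2 + 97.14x3 s.t.:
  93x1 + 87.9x2 + 99.9x3 ≥ 112.1   (octane-barrels)
  5.09x1 + 4.42x2 + 5.05x3 ≥ 8.27   (energy)
  x2 ≤ 0.7
  x1, x2, x3 ≥ 0.
The minimum-cost mix takes nothing from FCC naphtha — only butane, alkylate. There the energy and the butane cap constraints are tight.
So butane = 0.7 barrels, alkylate = 1.02495 barrels.
Cost = 54.14·0.7 + 97.14·1.02495 = 137.4616.

$137.46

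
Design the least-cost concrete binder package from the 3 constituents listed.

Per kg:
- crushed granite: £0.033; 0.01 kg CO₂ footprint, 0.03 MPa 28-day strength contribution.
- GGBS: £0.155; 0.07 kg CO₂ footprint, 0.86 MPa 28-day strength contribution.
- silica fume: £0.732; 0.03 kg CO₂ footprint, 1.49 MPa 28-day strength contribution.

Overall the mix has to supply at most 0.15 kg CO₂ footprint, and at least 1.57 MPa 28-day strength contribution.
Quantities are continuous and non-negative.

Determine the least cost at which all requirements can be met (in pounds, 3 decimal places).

Set it up as a linear program. Let x1 = kg of crushed granite, x2 = kg of GGBS, x3 = kg of silica fume.
Minimize 0.033x1 + 0.155x2 + 0.732x3 subject to:
  0.01x1 + 0.07x2 + 0.03x3 ≤ 0.15   (CO₂ footprint)
  0.03x1 + 0.86x2 + 1.49x3 ≥ 1.57   (28-day strength contribution)
  x1, x2, x3 ≥ 0.
The optimal basis is {GGBS}; crushed granite, silica fume drop out. Binding constraint: 28-day strength contribution.
That vertex is x2 = 1.826.
Total cost: 0.155·1.826 = 0.28303.

£0.283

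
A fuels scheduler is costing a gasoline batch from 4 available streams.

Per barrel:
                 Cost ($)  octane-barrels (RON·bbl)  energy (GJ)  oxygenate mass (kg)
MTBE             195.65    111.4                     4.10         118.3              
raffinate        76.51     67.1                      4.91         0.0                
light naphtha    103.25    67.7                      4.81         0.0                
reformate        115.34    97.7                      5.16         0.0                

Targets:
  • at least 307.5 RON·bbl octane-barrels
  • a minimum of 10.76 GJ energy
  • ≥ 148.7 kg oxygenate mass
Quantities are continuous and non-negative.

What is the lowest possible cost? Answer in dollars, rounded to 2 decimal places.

$436.89

Let x1 = barrels of MTBE, x2 = barrels of raffinate, x3 = barrels of light naphtha, x4 = barrels of reformate.
Minimize 195.65x1 + 76.51x2 + 103.25x3 + 115.34x4 with:
  111.4x1 + 67.1x2 + 67.7x3 + 97.7x4 ≥ 307.5   (octane-barrels)
  4.1x1 + 4.91x2 + 4.81x3 + 5.16x4 ≥ 10.76   (energy)
  118.3x1 ≥ 148.7   (oxygenate mass)
  x1, x2, x3, x4 ≥ 0.
The optimal basis is {MTBE, raffinate}; light naphtha, reformate drop out. Binding constraints: octane-barrels and oxygenate mass.
Optimal quantities: MTBE = 1.257 barrels, raffinate = 2.4959 barrels.
Total cost: 195.65·1.257 + 76.51·2.4959 = 436.8934.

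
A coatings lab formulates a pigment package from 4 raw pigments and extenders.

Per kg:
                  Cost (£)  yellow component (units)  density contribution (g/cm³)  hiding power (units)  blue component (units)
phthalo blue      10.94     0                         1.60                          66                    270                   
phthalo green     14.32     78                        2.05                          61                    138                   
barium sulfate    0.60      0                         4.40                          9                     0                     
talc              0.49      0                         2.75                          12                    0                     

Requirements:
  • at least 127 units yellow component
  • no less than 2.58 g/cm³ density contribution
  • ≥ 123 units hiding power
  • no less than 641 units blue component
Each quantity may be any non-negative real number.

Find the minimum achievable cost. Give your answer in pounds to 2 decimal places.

£40.18

This is a linear program. Let x1 = kg of phthalo blue, x2 = kg of phthalo green, x3 = kg of barium sulfate, x4 = kg of talc.
min 10.94x1 + 14.32x2 + 0.6x3 + 0.49x4 s.t.:
  78x2 ≥ 127   (yellow component)
  1.6x1 + 2.05x2 + 4.4x3 + 2.75x4 ≥ 2.58   (density contribution)
  66x1 + 61x2 + 9x3 + 12x4 ≥ 123   (hiding power)
  270x1 + 138x2 ≥ 641   (blue component)
  x1, x2, x3, x4 ≥ 0.
At the optimum only phthalo blue, phthalo green are positive (barium sulfate, talc = 0). There the yellow component and blue component constraints are tight.
So phthalo blue = 1.542 kg, phthalo green = 1.628 kg.
Hence cost = 10.94·1.542 + 14.32·1.628 = £40.1824.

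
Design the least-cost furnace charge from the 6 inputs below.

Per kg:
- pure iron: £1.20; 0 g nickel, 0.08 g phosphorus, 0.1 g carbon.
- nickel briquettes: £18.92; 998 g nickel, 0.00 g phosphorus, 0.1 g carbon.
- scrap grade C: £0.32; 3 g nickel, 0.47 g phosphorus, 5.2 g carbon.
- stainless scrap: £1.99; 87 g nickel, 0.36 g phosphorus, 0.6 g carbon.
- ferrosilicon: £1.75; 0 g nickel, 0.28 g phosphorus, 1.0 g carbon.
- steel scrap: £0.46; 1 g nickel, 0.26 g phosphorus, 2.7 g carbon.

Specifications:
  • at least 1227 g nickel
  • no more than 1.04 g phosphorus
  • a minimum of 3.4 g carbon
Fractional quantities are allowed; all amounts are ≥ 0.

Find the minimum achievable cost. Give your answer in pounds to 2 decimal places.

Let x1 = kg of pure iron, x2 = kg of nickel briquettes, x3 = kg of scrap grade C, x4 = kg of stainless scrap, x5 = kg of ferrosilicon, x6 = kg of steel scrap.
min 1.2x1 + 18.92x2 + 0.32x3 + 1.99x4 + 1.75x5 + 0.46x6 subject to:
  998x2 + 3x3 + 87x4 + 1x6 ≥ 1227   (nickel)
  0.08x1 + 0.47x3 + 0.36x4 + 0.28x5 + 0.26x6 ≤ 1.04   (phosphorus)
  0.1x1 + 0.1x2 + 5.2x3 + 0.6x4 + 1x5 + 2.7x6 ≥ 3.4   (carbon)
  x1, x2, x3, x4, x5, x6 ≥ 0.
The optimal basis is {nickel briquettes, scrap grade C}; pure iron, stainless scrap, ferrosilicon, steel scrap drop out. The nickel and carbon requirements are met with equality.
That vertex is x2 = 1.2276, x3 = 0.63024.
Hence cost = 18.92·1.2276 + 0.32·0.63024 = £23.4279.

£23.43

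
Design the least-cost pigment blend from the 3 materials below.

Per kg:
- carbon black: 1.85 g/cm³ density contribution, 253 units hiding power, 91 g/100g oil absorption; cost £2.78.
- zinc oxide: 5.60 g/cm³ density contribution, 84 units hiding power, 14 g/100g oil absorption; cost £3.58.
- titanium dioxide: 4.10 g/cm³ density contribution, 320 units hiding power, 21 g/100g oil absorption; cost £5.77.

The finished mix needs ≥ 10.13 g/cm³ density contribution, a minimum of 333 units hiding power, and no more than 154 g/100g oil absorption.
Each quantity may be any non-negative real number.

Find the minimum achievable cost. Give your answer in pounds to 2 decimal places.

Let x1 = kg of carbon black, x2 = kg of zinc oxide, x3 = kg of titanium dioxide.
Minimise 2.78x1 + 3.58x2 + 5.77x3 subject to:
  1.85x1 + 5.6x2 + 4.1x3 ≥ 10.13   (density contribution)
  253x1 + 84x2 + 320x3 ≥ 333   (hiding power)
  91x1 + 14x2 + 21x3 ≤ 154   (oil absorption)
  x1, x2, x3 ≥ 0.
The cheapest feasible vertex uses only carbon black, zinc oxide; titanium dioxide is not used. There the density contribution and hiding power constraints are tight.
Solving gives x1 = 0.8038, x2 = 1.543.
Hence cost = 2.78·0.8038 + 3.58·1.543 = £7.7585.

£7.76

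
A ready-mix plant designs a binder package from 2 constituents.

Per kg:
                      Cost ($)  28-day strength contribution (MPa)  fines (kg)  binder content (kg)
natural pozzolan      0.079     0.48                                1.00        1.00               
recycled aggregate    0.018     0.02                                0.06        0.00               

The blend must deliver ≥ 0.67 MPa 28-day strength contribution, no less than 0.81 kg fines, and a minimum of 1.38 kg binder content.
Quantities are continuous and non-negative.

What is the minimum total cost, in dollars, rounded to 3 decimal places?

Let x1 = kg of natural pozzolan, x2 = kg of recycled aggregate.
min 0.079x1 + 0.018x2 s.t.:
  0.48x1 + 0.02x2 ≥ 0.67   (28-day strength contribution)
  1x1 + 0.06x2 ≥ 0.81   (fines)
  1x1 ≥ 1.38   (binder content)
  x1, x2 ≥ 0.
The minimum-cost mix takes nothing from recycled aggregate — only natural pozzolan. There the 28-day strength contribution constraint is tight.
Optimal quantities: natural pozzolan = 1.396 kg.
Hence cost = 0.079·1.396 = $0.11028.

$0.110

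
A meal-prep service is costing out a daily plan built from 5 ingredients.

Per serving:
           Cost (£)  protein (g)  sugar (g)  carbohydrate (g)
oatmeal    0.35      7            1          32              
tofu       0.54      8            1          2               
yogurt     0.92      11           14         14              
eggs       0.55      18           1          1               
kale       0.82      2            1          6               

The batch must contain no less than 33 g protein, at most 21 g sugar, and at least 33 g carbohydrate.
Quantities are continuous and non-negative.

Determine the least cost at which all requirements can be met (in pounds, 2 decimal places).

£1.14

Set it up as a linear program. Let x1 = servings of oatmeal, x2 = servings of tofu, x3 = servings of yogurt, x4 = servings of eggs, x5 = servings of kale.
Minimize 0.35x1 + 0.54x2 + 0.92x3 + 0.55x4 + 0.82x5 with:
  7x1 + 8x2 + 11x3 + 18x4 + 2x5 ≥ 33   (protein)
  1x1 + 1x2 + 14x3 + 1x4 + 1x5 ≤ 21   (sugar)
  32x1 + 2x2 + 14x3 + 1x4 + 6x5 ≥ 33   (carbohydrate)
  x1, x2, x3, x4, x5 ≥ 0.
The cheapest feasible vertex uses only oatmeal, eggs; tofu, yogurt, kale are not used. Binding constraints: protein and carbohydrate.
Solving gives x1 = 0.9859, x4 = 1.45.
Total cost: 0.35·0.9859 + 0.55·1.45 = 1.1426.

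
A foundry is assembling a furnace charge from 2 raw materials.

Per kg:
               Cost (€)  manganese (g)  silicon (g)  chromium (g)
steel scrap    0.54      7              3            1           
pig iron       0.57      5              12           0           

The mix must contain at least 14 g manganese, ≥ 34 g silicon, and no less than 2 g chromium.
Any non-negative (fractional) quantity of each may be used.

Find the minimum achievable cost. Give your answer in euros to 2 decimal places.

€2.41

Treat it as an LP. Let x1 = kg of steel scrap, x2 = kg of pig iron.
Minimise 0.54x1 + 0.57x2 s.t.:
  7x1 + 5x2 ≥ 14   (manganese)
  3x1 + 12x2 ≥ 34   (silicon)
  1x1 ≥ 2   (chromium)
  x1, x2 ≥ 0.
Both inputs are positive at the optimum. Binding constraints: silicon and chromium.
That vertex is x1 = 2, x2 = 2.333.
Objective = 0.54·2 + 0.57·2.333 = 2.4098.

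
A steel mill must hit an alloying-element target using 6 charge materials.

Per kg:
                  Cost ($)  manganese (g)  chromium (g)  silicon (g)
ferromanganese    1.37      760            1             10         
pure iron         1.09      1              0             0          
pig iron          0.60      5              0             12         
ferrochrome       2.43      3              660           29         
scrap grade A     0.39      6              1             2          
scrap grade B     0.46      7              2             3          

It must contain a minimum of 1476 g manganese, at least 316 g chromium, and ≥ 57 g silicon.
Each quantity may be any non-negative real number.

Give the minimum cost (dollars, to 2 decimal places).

$4.99

Treat it as an LP. Let x1 = kg of ferromanganese, x2 = kg of pure iron, x3 = kg of pig iron, x4 = kg of ferrochrome, x5 = kg of scrap grade A, x6 = kg of scrap grade B.
Minimise 1.37x1 + 1.09x2 + 0.6x3 + 2.43x4 + 0.39x5 + 0.46x6 subject to:
  760x1 + 1x2 + 5x3 + 3x4 + 6x5 + 7x6 ≥ 1476   (manganese)
  1x1 + 660x4 + 1x5 + 2x6 ≥ 316   (chromium)
  10x1 + 12x3 + 29x4 + 2x5 + 3x6 ≥ 57   (silicon)
  x1, x2, x3, x4, x5, x6 ≥ 0.
The minimum-cost mix takes nothing from pure iron, scrap grade A, scrap grade B — only ferromanganese, pig iron, ferrochrome. There the manganese, chromium, silicon constraints are tight.
So ferromanganese = 1.927 kg, pig iron = 1.994 kg, ferrochrome = 0.4759 kg.
Total cost: 1.37·1.927 + 0.6·1.994 + 2.43·0.4759 = 4.9928.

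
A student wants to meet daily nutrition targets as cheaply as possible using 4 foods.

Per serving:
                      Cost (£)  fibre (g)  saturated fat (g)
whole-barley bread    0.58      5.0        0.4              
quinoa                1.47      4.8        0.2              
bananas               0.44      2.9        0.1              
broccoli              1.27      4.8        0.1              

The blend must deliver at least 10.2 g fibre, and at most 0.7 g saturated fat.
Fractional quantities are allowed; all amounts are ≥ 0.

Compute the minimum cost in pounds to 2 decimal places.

This is a linear program. Let x1 = servings of whole-barley bread, x2 = servings of quinoa, x3 = servings of bananas, x4 = servings of broccoli.
Minimize 0.58x1 + 1.47x2 + 0.44x3 + 1.27x4 with:
  5x1 + 4.8x2 + 2.9x3 + 4.8x4 ≥ 10.2   (fibre)
  0.4x1 + 0.2x2 + 0.1x3 + 0.1x4 ≤ 0.7   (saturated fat)
  x1, x2, x3, x4 ≥ 0.
At the optimum only whole-barley bread, bananas are positive (quinoa, broccoli = 0). The fibre and saturated fat requirements are met with equality.
Optimal quantities: whole-barley bread = 1.53 servings, bananas = 0.8788 servings.
Total cost: 0.58·1.53 + 0.44·0.8788 = 1.2741.

£1.27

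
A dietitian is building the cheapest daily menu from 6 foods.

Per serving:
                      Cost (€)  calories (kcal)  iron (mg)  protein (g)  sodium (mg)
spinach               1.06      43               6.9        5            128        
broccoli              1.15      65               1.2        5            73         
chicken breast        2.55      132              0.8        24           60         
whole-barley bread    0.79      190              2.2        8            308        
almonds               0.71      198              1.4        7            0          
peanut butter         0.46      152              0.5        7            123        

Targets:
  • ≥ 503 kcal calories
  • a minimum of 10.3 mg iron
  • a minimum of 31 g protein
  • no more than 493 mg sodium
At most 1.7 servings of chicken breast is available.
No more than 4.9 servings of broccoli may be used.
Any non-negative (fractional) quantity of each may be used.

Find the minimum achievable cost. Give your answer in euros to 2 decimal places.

This is a linear program. Let x1 = servings of spinach, x2 = servings of broccoli, x3 = servings of chicken breast, x4 = servings of whole-barley bread, x5 = servings of almonds, x6 = servings of peanut butter.
min 1.06x1 + 1.15x2 + 2.55x3 + 0.79x4 + 0.71x5 + 0.46x6 s.t.:
  43x1 + 65x2 + 132x3 + 190x4 + 198x5 + 152x6 ≥ 503   (calories)
  6.9x1 + 1.2x2 + 0.8x3 + 2.2x4 + 1.4x5 + 0.5x6 ≥ 10.3   (iron)
  5x1 + 5x2 + 24x3 + 8x4 + 7x5 + 7x6 ≥ 31   (protein)
  128x1 + 73x2 + 60x3 + 308x4 + 123x6 ≤ 493   (sodium)
  x3 ≤ 1.7
  x2 ≤ 4.9
  x1, x2, x3, x4, x5, x6 ≥ 0.
The minimum-cost mix takes nothing from broccoli, chicken breast, whole-barley bread — only spinach, almonds, peanut butter. Binding constraints: iron, protein, sodium.
Optimal quantities: spinach = 1.127 servings, almonds = 0.7884 servings, peanut butter = 2.835 servings.
Objective = 1.06·1.127 + 0.71·0.7884 + 0.46·2.835 = 3.0585.

€3.06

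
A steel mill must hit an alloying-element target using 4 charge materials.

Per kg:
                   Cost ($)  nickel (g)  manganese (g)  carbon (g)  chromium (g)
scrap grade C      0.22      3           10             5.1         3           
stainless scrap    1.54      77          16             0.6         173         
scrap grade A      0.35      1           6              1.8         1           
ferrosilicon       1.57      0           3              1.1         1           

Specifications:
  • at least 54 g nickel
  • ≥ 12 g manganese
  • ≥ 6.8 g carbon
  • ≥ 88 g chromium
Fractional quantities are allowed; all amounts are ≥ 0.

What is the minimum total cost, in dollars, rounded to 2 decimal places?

$1.28

Let x1 = kg of scrap grade C, x2 = kg of stainless scrap, x3 = kg of scrap grade A, x4 = kg of ferrosilicon.
Minimise 0.22x1 + 1.54x2 + 0.35x3 + 1.57x4 s.t.:
  3x1 + 77x2 + 1x3 ≥ 54   (nickel)
  10x1 + 16x2 + 6x3 + 3x4 ≥ 12   (manganese)
  5.1x1 + 0.6x2 + 1.8x3 + 1.1x4 ≥ 6.8   (carbon)
  3x1 + 173x2 + 1x3 + 1x4 ≥ 88   (chromium)
  x1, x2, x3, x4 ≥ 0.
The minimum-cost mix takes nothing from scrap grade A, ferrosilicon — only scrap grade C, stainless scrap. There the nickel and carbon constraints are tight.
Solving gives x1 = 1.257, x2 = 0.6523.
Hence cost = 0.22·1.257 + 1.54·0.6523 = $1.2811.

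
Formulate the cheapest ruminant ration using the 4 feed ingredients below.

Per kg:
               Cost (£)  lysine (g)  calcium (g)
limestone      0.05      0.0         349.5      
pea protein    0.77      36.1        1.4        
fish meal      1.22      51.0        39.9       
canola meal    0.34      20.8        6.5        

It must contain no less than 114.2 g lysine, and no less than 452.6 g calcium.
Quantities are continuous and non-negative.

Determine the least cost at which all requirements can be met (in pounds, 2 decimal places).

Let x1 = kg of limestone, x2 = kg of pea protein, x3 = kg of fish meal, x4 = kg of canola meal.
Minimise 0.05x1 + 0.77x2 + 1.22x3 + 0.34x4 s.t.:
  36.1x2 + 51x3 + 20.8x4 ≥ 114.2   (lysine)
  349.5x1 + 1.4x2 + 39.9x3 + 6.5x4 ≥ 452.6   (calcium)
  x1, x2, x3, x4 ≥ 0.
The minimum-cost mix takes nothing from pea protein, fish meal — only limestone, canola meal. The lysine and calcium requirements are met with equality.
So limestone = 1.193 kg, canola meal = 5.49 kg.
Total cost: 0.05·1.193 + 0.34·5.49 = 1.9263.

£1.93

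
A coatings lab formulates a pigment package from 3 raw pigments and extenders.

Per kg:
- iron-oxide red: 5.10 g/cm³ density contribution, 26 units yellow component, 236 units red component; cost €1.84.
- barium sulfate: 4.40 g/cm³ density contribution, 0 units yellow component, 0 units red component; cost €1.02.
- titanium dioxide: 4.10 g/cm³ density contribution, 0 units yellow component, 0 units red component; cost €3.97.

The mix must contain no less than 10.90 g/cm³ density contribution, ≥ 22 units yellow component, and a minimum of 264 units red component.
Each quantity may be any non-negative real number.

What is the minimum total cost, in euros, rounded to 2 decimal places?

Let x1 = kg of iron-oxide red, x2 = kg of barium sulfate, x3 = kg of titanium dioxide.
Minimise 1.84x1 + 1.02x2 + 3.97x3 subject to:
  5.1x1 + 4.4x2 + 4.1x3 ≥ 10.9   (density contribution)
  26x1 ≥ 22   (yellow component)
  236x1 ≥ 264   (red component)
  x1, x2, x3 ≥ 0.
At the optimum only iron-oxide red, barium sulfate are positive (titanium dioxide = 0). Binding constraints: density contribution and red component.
That vertex is x1 = 1.119, x2 = 1.181.
Total cost: 1.84·1.119 + 1.02·1.181 = 3.2636.

€3.26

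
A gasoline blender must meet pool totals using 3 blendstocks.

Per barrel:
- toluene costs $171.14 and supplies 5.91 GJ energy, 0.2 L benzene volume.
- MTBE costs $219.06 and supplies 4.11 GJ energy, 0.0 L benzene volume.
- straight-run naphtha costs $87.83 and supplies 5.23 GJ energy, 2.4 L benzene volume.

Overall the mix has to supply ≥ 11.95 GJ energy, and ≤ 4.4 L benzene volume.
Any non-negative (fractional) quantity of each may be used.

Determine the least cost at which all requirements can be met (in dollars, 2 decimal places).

$231.70

This is a linear program. Let x1 = barrels of toluene, x2 = barrels of MTBE, x3 = barrels of straight-run naphtha.
Minimize 171.14x1 + 219.06x2 + 87.83x3 s.t.:
  5.91x1 + 4.11x2 + 5.23x3 ≥ 11.95   (energy)
  0.2x1 + 2.4x3 ≤ 4.4   (benzene volume)
  x1, x2, x3 ≥ 0.
The optimal basis is {toluene, straight-run naphtha}; MTBE drops out. Binding constraints: energy and benzene volume.
So toluene = 0.43142 barrels, straight-run naphtha = 1.7974 barrels.
Total cost: 171.14·0.43142 + 87.83·1.7974 = 231.6989.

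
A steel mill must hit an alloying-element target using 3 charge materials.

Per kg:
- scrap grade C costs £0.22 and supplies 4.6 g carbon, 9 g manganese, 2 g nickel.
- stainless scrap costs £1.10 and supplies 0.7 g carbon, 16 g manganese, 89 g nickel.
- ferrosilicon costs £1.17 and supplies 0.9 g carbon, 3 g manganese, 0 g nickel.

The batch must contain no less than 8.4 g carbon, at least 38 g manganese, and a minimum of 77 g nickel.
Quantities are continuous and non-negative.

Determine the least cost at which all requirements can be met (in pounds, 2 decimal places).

£1.50

Let x1 = kg of scrap grade C, x2 = kg of stainless scrap, x3 = kg of ferrosilicon.
min 0.22x1 + 1.1x2 + 1.17x3 s.t.:
  4.6x1 + 0.7x2 + 0.9x3 ≥ 8.4   (carbon)
  9x1 + 16x2 + 3x3 ≥ 38   (manganese)
  2x1 + 89x2 ≥ 77   (nickel)
  x1, x2, x3 ≥ 0.
At the optimum only scrap grade C, stainless scrap are positive (ferrosilicon = 0). Binding constraints: manganese and nickel.
Solving gives x1 = 2.796, x2 = 0.8023.
Total cost: 0.22·2.796 + 1.1·0.8023 = 1.4977.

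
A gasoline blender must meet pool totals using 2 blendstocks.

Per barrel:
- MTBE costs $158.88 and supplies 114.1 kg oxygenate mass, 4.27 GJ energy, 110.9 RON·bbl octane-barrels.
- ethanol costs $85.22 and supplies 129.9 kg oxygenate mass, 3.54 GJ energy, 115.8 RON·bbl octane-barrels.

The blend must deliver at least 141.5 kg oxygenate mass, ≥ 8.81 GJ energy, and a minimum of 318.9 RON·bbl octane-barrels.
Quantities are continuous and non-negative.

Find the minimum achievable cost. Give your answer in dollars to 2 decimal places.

This is a linear program. Let x1 = barrels of MTBE, x2 = barrels of ethanol.
Minimise 158.88x1 + 85.22x2 subject to:
  114.1x1 + 129.9x2 ≥ 141.5   (oxygenate mass)
  4.27x1 + 3.54x2 ≥ 8.81   (energy)
  110.9x1 + 115.8x2 ≥ 318.9   (octane-barrels)
  x1, x2 ≥ 0.
At the optimum only ethanol is positive (MTBE = 0). There the octane-barrels constraint is tight.
So ethanol = 2.7539 barrels.
Hence cost = 85.22·2.7539 = $234.6874.

$234.69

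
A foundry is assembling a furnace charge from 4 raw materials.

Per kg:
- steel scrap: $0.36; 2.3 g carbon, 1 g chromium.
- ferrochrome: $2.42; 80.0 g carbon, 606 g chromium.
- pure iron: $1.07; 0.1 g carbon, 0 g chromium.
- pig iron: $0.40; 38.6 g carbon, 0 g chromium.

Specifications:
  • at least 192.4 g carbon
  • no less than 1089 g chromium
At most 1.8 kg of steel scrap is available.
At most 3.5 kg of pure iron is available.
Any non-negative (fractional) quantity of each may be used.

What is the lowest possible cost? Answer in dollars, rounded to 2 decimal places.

$4.85

This is a linear program. Let x1 = kg of steel scrap, x2 = kg of ferrochrome, x3 = kg of pure iron, x4 = kg of pig iron.
Minimize 0.36x1 + 2.42x2 + 1.07x3 + 0.4x4 subject to:
  2.3x1 + 80x2 + 0.1x3 + 38.6x4 ≥ 192.4   (carbon)
  1x1 + 606x2 ≥ 1089   (chromium)
  x1 ≤ 1.8
  x3 ≤ 3.5
  x1, x2, x3, x4 ≥ 0.
The minimum-cost mix takes nothing from steel scrap, pure iron — only ferrochrome, pig iron. There the carbon and chromium constraints are tight.
So ferrochrome = 1.797 kg, pig iron = 1.26 kg.
Objective = 2.42·1.797 + 0.4·1.26 = 4.8527.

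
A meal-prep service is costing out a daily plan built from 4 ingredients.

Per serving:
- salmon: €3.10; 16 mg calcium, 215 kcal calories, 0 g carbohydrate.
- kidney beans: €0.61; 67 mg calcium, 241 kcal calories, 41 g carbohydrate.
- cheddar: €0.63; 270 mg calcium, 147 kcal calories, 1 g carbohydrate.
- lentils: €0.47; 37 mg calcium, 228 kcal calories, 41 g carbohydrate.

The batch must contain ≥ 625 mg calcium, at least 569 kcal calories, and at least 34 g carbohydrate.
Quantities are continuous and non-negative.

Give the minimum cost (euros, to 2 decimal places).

€1.88

Treat it as an LP. Let x1 = servings of salmon, x2 = servings of kidney beans, x3 = servings of cheddar, x4 = servings of lentils.
Minimise 3.1x1 + 0.61x2 + 0.63x3 + 0.47x4 subject to:
  16x1 + 67x2 + 270x3 + 37x4 ≥ 625   (calcium)
  215x1 + 241x2 + 147x3 + 228x4 ≥ 569   (calories)
  41x2 + 1x3 + 41x4 ≥ 34   (carbohydrate)
  x1, x2, x3, x4 ≥ 0.
The minimum-cost mix takes nothing from salmon, kidney beans — only cheddar, lentils. The calcium and calories requirements are met with equality.
Solving gives x3 = 2.164, x4 = 1.1.
Cost = 0.63·2.164 + 0.47·1.1 = 1.8803.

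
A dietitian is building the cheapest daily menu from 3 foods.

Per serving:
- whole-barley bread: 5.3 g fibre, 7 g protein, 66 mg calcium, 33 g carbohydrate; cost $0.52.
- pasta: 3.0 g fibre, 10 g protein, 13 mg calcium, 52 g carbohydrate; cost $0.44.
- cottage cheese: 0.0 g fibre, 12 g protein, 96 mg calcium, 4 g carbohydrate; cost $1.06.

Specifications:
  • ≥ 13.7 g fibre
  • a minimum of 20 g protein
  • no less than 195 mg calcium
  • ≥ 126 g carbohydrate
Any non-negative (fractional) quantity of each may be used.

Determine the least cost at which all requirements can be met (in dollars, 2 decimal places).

$1.75

Let x1 = servings of whole-barley bread, x2 = servings of pasta, x3 = servings of cottage cheese.
Minimize 0.52x1 + 0.44x2 + 1.06x3 subject to:
  5.3x1 + 3x2 ≥ 13.7   (fibre)
  7x1 + 10x2 + 12x3 ≥ 20   (protein)
  66x1 + 13x2 + 96x3 ≥ 195   (calcium)
  33x1 + 52x2 + 4x3 ≥ 126   (carbohydrate)
  x1, x2, x3 ≥ 0.
The cheapest feasible vertex uses only whole-barley bread, pasta; cottage cheese is not used. The calcium and carbohydrate requirements are met with equality.
That vertex is x1 = 2.831, x2 = 0.6264.
Cost = 0.52·2.831 + 0.44·0.6264 = 1.7477.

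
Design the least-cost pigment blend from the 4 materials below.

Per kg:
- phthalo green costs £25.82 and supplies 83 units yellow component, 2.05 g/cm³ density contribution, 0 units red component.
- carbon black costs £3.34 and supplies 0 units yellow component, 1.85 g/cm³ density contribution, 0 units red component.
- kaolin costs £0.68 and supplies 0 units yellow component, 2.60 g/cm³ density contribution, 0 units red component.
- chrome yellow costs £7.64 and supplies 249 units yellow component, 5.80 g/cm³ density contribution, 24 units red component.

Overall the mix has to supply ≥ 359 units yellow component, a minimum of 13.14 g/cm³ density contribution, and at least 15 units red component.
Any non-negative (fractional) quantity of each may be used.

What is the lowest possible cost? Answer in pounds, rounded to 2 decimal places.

£12.26

This is a linear program. Let x1 = kg of phthalo green, x2 = kg of carbon black, x3 = kg of kaolin, x4 = kg of chrome yellow.
min 25.82x1 + 3.34x2 + 0.68x3 + 7.64x4 with:
  83x1 + 249x4 ≥ 359   (yellow component)
  2.05x1 + 1.85x2 + 2.6x3 + 5.8x4 ≥ 13.14   (density contribution)
  24x4 ≥ 15   (red component)
  x1, x2, x3, x4 ≥ 0.
At the optimum only kaolin, chrome yellow are positive (phthalo green, carbon black = 0). Binding constraints: yellow component and density contribution.
Solving gives x3 = 1.8376, x4 = 1.4418.
Cost = 0.68·1.8376 + 7.64·1.4418 = 12.2649.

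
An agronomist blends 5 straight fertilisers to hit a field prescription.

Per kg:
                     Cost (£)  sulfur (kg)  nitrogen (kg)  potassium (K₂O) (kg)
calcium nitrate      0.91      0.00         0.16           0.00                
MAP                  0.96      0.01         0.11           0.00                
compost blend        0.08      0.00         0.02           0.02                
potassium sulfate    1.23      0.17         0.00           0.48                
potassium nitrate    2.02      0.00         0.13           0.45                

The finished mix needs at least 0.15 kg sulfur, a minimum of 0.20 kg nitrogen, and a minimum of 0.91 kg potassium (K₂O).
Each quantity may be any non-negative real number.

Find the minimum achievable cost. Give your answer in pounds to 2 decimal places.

Treat it as an LP. Let x1 = kg of calcium nitrate, x2 = kg of MAP, x3 = kg of compost blend, x4 = kg of potassium sulfate, x5 = kg of potassium nitrate.
Minimise 0.91x1 + 0.96x2 + 0.08x3 + 1.23x4 + 2.02x5 with:
  0.01x2 + 0.17x4 ≥ 0.15   (sulfur)
  0.16x1 + 0.11x2 + 0.02x3 + 0.13x5 ≥ 0.2   (nitrogen)
  0.02x3 + 0.48x4 + 0.45x5 ≥ 0.91   (potassium (K₂O))
  x1, x2, x3, x4, x5 ≥ 0.
The optimal basis is {compost blend, potassium sulfate}; calcium nitrate, MAP, potassium nitrate drop out. Binding constraints: nitrogen and potassium (K₂O).
So compost blend = 10 kg, potassium sulfate = 1.479 kg.
Total cost: 0.08·10 + 1.23·1.479 = 2.6192.

£2.62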